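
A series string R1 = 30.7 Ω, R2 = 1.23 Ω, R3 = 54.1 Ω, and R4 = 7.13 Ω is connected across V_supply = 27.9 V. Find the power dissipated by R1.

Series current I = V_supply/ΣR = 27.9/93.16 = 0.2995 A.
P(R1) = I²·R1 = (0.2995)² × 30.7 = 2.754 W.

P ≈ 2.75 W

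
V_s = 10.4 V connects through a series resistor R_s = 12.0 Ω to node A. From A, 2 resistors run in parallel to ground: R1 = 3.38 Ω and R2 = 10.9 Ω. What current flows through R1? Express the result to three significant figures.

Combine the parallel branches: R_p = (1/3.38 + 1/10.9)⁻¹ = 2.580 Ω.
V_A by voltage divider: V_A = 10.4 × 2.580/(12.0 + 2.580) = 1.840 V.
I(R1) = V_A / R1 = 1.840/3.38 = 0.5445 A.

I ≈ 0.544 A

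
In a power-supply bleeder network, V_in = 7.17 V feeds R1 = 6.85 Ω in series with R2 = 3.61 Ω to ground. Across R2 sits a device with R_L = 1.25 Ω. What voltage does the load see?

V_out ≈ 0.856 V

The load sits in parallel with R2, giving an effective lower resistance R2' = R2·R_L/(R2+R_L) = 0.9285 Ω.
Voltage divider with the loaded lower leg: V_out = 7.17 × 0.9285/(6.85 + 0.9285) = 7.17 × 0.1194 = 0.8559 V.
(Unloaded it would be 2.47 V; the load pulls it down.)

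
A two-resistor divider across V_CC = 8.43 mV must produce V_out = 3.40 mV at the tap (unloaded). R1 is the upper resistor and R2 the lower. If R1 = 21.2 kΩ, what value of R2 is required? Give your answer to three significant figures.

V_out/V_CC = R2/(R1+R2) = 0.4033.
So R2 = R1 · V_out/(V_CC − V_out) = 21.2 × 3.40/(8.43 − 3.40) = 21.2 × 0.6759 = 14.33 kΩ.

R2 ≈ 14.3 kΩ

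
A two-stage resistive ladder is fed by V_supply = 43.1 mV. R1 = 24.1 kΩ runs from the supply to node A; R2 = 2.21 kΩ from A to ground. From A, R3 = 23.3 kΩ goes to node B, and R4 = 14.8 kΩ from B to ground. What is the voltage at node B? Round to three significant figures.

Looking into the second stage from A: R3 + R4 = 38.10 kΩ appears in parallel with R2.
Effective lower resistance at A: R2 ‖ 38.10 = 2.089 kΩ.
So V_A = 43.1 × 0.07976 = 3.438 mV.
Then the unloaded second divider: V_B = V_A × R4/(R3+R4) = 3.438 × 0.3885 = 1.335 mV.

V_B ≈ 1.34 mV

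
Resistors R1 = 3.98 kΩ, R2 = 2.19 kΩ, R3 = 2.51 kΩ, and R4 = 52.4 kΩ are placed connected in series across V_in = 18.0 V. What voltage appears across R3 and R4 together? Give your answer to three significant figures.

Total series resistance ΣR = 3.98 + 2.19 + 2.51 + 52.4 = 61.08 kΩ.
R_{R3..R4} = 2.51 + 52.4 = 54.91 kΩ.
By the voltage-divider rule, V = 18.0 × 54.91/61.08 = 16.18 V.

V ≈ 16.2 V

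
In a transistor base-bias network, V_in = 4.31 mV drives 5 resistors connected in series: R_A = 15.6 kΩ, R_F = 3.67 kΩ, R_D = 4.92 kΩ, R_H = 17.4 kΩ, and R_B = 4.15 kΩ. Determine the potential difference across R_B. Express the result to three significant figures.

V ≈ 0.391 mV

Series total: ΣR = 15.6 + 3.67 + 4.92 + 17.4 + 4.15 = 45.74 kΩ.
Voltage divider: V = V_in · (4.150 / 45.74) = 4.31 × 0.09073 = 0.3910 mV.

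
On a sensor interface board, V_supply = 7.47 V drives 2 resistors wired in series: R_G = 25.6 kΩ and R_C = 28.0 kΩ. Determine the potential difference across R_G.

V ≈ 3.57 V

Total series resistance ΣR = 25.6 + 28.0 = 53.60 kΩ.
Voltage divider: V = V_supply · (25.60 / 53.60) = 7.47 × 0.4776 = 3.568 V.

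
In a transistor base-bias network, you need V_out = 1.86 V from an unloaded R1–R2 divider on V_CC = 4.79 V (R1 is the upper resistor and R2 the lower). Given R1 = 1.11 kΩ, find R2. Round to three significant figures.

V_out/V_CC = R2/(R1+R2) = 0.3883.
Rearranging, R2 = R1·k/(1−k) = 1.11 × 0.6348 = 0.7046 kΩ.

R2 ≈ 0.705 kΩ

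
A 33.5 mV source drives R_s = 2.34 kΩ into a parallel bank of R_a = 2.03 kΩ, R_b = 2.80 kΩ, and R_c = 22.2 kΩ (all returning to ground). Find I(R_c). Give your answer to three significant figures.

I ≈ 0.488 µA

Parallel bank: R_p = 1/(1/2.03 + 1/2.80 + 1/22.2) = 1.118 kΩ.
Node voltage V_A = V_in · R_p/(R_s + R_p) = 33.5 × 0.3232 = 10.83 mV.
Branch current I = V_A/R_c = 10.83/22.2 = 0.4877 µA.
(Check via current divider: I_total = 9.689 µA; share G_k/ΣG = 0.05034 → same result.)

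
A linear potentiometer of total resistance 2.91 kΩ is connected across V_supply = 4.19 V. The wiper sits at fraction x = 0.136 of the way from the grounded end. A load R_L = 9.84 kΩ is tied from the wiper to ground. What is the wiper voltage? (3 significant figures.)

Lower segment x·R_p = 0.3958 kΩ; upper segment (1−x)·R_p = 2.514 kΩ.
(x·R_p) ‖ R_L = 0.3805 kΩ.
Then V_out = V_supply · 0.3805/(2.514 + 0.3805) = 0.5507 V.

V_out ≈ 0.551 V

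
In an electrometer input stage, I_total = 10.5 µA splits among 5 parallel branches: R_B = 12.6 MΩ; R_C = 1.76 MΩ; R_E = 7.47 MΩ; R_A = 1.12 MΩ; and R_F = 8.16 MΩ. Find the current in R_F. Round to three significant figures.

I ≈ 0.716 µA

Conductances: ΣG = 1/12.6 + 1/1.76 + 1/7.47 + 1/1.12 + 1/8.16 = 1.797 (1/MΩ).
R_F takes the fraction G_k/ΣG = 0.1225/1.797 = 0.06820, so I = 10.5 × 0.06820 = 0.7161 µA.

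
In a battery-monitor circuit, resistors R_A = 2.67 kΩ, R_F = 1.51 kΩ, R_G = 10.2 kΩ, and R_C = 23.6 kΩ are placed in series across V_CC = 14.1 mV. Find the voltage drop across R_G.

V ≈ 3.79 mV

Total series resistance ΣR = 2.67 + 1.51 + 10.2 + 23.6 = 37.98 kΩ.
Voltage divider: V = V_CC · (10.20 / 37.98) = 14.1 × 0.2686 = 3.787 mV.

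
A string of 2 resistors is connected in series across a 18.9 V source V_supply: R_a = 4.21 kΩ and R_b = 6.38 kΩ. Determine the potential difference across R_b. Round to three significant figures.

V ≈ 11.4 V

Total series resistance ΣR = 4.21 + 6.38 = 10.59 kΩ.
By the voltage-divider rule, V = 18.9 × 6.380/10.59 = 11.39 V.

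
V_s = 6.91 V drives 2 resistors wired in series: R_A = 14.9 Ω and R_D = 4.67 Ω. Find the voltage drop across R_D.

Total series resistance ΣR = 14.9 + 4.67 = 19.57 Ω.
By the voltage-divider rule, V = 6.91 × 4.670/19.57 = 1.649 V.

V ≈ 1.65 V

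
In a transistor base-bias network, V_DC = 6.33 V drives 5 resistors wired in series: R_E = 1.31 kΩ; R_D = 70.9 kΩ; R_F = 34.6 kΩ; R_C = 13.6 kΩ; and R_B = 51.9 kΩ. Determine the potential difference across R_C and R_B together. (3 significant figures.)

Total series resistance ΣR = 1.31 + 70.9 + 34.6 + 13.6 + 51.9 = 172.3 kΩ.
R_{R_C..R_B} = 13.6 + 51.9 = 65.50 kΩ.
By the voltage-divider rule, V = 6.33 × 65.50/172.3 = 2.406 V.

V ≈ 2.41 V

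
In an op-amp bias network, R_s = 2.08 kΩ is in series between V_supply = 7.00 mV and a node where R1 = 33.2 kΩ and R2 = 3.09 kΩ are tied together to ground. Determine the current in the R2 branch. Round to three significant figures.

Equivalent of the parallel group: R_p = 2.827 kΩ.
Node voltage V_A = V_supply · R_p/(R_s + R_p) = 7.00 × 0.5761 = 4.033 mV.
I(R2) = V_A / R2 = 4.033/3.09 = 1.305 µA.

I ≈ 1.31 µA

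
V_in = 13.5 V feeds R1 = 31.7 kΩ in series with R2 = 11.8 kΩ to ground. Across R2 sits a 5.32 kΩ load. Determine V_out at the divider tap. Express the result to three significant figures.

V_out ≈ 1.40 V

First combine the lower leg with the load: R2 ‖ R_L = 3.667 kΩ.
Then V_out = V_in · R2'/(R1 + R2') = 13.5 × 3.667/35.37 = 1.400 V.
(Unloaded it would be 3.66 V; the load pulls it down.)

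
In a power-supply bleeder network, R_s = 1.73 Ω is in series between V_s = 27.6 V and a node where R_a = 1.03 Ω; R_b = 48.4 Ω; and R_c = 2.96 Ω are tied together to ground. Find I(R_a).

Parallel bank: R_p = 1/(1/1.03 + 1/48.4 + 1/2.96) = 0.7522 Ω.
V_A = 27.6 × 0.7522/2.482 = 8.364 V.
I(R_a) = V_A / R_a = 8.364/1.03 = 8.120 A.
(Check via current divider: I_total = 11.12 A; share G_k/ΣG = 0.7303 → same result.)

I ≈ 8.12 A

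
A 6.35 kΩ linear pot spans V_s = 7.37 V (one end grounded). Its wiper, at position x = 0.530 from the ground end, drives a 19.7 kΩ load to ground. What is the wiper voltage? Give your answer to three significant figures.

The pot divides into 2.984 kΩ above the wiper and 3.365 kΩ below.
R_L loads the lower segment: effective lower R = 2.874 kΩ.
V_out = 7.37 × 2.874/(2.984 + 2.874) = 3.616 V.
(Unloaded: V_out = x·V_s = 3.91 V.)

V_out ≈ 3.62 V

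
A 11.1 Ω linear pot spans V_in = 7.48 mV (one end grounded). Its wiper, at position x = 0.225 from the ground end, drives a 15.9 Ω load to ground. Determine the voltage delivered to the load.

Split the track: R_lower = x·R_p = 2.498 Ω, R_upper = (1−x)·R_p = 8.602 Ω.
Lower segment in parallel with the load: 2.498 ‖ 15.9 = 2.158 Ω.
Loaded-divider output: V_out = 7.48 × 0.2006 = 1.500 mV.
(Unloaded: V_out = x·V_in = 1.68 mV.)

V_out ≈ 1.50 mV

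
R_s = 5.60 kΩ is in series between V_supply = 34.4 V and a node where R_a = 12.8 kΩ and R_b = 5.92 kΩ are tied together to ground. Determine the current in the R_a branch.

I ≈ 1.13 mA

Parallel bank: R_p = 1/(1/12.8 + 1/5.92) = 4.048 kΩ.
V_A = 34.4 × 4.048/9.648 = 14.43 V.
Branch current I = V_A/R_a = 14.43/12.8 = 1.128 mA.
(Check via current divider: I_total = 3.566 mA; share G_k/ΣG = 0.3162 → same result.)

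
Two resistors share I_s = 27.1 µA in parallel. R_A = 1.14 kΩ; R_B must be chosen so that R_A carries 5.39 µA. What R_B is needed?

In a two-way split, I_A/I_s = R_B/(R_A + R_B).
With f = 0.1989, R_B = R_A · f/(1−f) = 1.14 × 0.2483 = 0.2830 kΩ.

R_B ≈ 0.283 kΩ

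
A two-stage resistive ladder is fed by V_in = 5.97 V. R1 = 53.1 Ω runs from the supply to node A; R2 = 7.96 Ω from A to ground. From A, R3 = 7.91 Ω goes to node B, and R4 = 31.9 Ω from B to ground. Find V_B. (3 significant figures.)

V_B ≈ 0.531 V

Node A sees R2 in parallel with the series input of stage 2, R3 + R4 = 39.81 Ω.
R2 ‖ (R3+R4) = 6.634 Ω.
V_A = 5.97 × 6.634/(53.1 + 6.634) = 0.6630 V.
Stage 2 is unloaded, so V_B = V_A · R4/(R3+R4) = 0.6630 × 31.9/39.81 = 0.5313 V.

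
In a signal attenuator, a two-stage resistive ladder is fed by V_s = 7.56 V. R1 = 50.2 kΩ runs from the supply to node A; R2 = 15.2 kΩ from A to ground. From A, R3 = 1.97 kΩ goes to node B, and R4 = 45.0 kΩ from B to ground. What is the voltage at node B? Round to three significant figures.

Node A sees R2 in parallel with the series input of stage 2, R3 + R4 = 46.97 kΩ.
R2 ‖ (R3+R4) = 11.48 kΩ.
V_A = 7.56 × 11.48/(50.2 + 11.48) = 1.407 V.
V_B = V_A × 0.9581 = 1.348 V.

V_B ≈ 1.35 V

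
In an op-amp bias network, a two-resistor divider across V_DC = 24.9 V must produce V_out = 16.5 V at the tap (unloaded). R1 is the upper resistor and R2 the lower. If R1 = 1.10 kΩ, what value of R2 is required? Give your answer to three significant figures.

Required fraction k = V_out/V_DC = 0.6627.
So R2 = R1 · V_out/(V_DC − V_out) = 1.10 × 16.5/(24.9 − 16.5) = 1.10 × 1.964 = 2.161 kΩ.

R2 ≈ 2.16 kΩ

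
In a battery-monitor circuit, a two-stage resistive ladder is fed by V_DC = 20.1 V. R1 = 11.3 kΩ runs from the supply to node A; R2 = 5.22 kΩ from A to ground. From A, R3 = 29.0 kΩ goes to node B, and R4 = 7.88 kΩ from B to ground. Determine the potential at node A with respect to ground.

The second stage (R3 + R4 = 36.88 kΩ) loads node A in parallel with R2.
R2 ‖ (R3+R4) = 4.573 kΩ.
V_A = 20.1 × 4.573/(11.3 + 4.573) = 5.791 V.

V_A ≈ 5.79 V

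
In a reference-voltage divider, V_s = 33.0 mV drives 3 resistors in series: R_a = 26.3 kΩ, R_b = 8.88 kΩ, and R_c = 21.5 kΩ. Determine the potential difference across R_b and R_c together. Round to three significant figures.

V ≈ 17.7 mV

Total series resistance ΣR = 26.3 + 8.88 + 21.5 = 56.68 kΩ.
R_{R_b..R_c} = 8.88 + 21.5 = 30.38 kΩ.
V = V_s · R/ΣR = 33.0 × 0.5360 = 17.69 mV.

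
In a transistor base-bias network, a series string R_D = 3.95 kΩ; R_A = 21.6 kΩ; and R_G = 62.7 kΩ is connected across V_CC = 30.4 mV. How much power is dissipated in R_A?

P ≈ 2.56 nW

The common current is I = 30.4/88.25 = 0.3445 µA.
P = I²R = 0.1187 × 21.6 = 2.563 nW.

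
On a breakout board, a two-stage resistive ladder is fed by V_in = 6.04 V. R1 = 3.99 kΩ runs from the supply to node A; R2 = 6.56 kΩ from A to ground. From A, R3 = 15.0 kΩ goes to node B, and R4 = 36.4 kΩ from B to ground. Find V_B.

Looking into the second stage from A: R3 + R4 = 51.40 kΩ appears in parallel with R2.
R2 ‖ (R3+R4) = 5.818 kΩ.
So V_A = 6.04 × 0.5932 = 3.583 V.
Then the unloaded second divider: V_B = V_A × R4/(R3+R4) = 3.583 × 0.7082 = 2.537 V.

V_B ≈ 2.54 V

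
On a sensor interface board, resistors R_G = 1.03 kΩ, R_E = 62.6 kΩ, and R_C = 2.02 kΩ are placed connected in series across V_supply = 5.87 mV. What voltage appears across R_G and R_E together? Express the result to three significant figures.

V ≈ 5.69 mV

Total series resistance ΣR = 1.03 + 62.6 + 2.02 = 65.65 kΩ.
R_{R_G..R_E} = 1.03 + 62.6 = 63.63 kΩ.
V = V_supply · R/ΣR = 5.87 × 0.9692 = 5.689 mV.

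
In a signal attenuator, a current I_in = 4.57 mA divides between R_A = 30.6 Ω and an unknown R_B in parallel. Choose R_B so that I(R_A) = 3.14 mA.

The fraction through R_A equals R_B/(R_A+R_B).
3.14/4.57 = R_B/(R_A + R_B) → R_B = R_A · (0.6871)/(1 − 0.6871) = 30.6 × 2.196 = 67.19 Ω.

R_B ≈ 67.2 Ω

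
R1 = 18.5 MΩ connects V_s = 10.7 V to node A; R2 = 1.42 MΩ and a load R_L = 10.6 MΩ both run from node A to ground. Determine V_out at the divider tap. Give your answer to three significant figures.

V_out ≈ 0.678 V

R2 ‖ R_L = (1.42 × 10.6)/(1.42 + 10.6) = 1.252 MΩ.
Voltage divider with the loaded lower leg: V_out = 10.7 × 1.252/(18.5 + 1.252) = 10.7 × 0.06340 = 0.6784 V.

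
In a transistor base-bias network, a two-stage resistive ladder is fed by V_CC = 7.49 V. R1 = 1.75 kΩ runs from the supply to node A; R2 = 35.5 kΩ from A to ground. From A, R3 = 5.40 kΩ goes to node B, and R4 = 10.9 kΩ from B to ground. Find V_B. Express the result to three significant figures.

V_B ≈ 4.33 V

Looking into the second stage from A: R3 + R4 = 16.30 kΩ appears in parallel with R2.
R2 ‖ (R3+R4) = 11.17 kΩ.
So V_A = 7.49 × 0.8646 = 6.476 V.
Then the unloaded second divider: V_B = V_A × R4/(R3+R4) = 6.476 × 0.6687 = 4.330 V.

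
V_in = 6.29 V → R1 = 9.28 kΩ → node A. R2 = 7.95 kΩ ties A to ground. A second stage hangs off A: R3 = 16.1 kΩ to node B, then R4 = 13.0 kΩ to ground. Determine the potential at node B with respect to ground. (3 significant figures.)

Node A sees R2 in parallel with the series input of stage 2, R3 + R4 = 29.10 kΩ.
R2 ‖ (R3+R4) = 6.244 kΩ.
First divider: V_A = V_in · 6.244/(9.28 + 6.244) = 2.530 V.
V_B = V_A × 0.4467 = 1.130 V.

V_B ≈ 1.13 V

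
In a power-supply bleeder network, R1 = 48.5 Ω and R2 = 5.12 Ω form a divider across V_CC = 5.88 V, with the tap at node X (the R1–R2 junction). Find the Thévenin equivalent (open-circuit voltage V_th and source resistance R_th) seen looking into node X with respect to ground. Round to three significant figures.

V_th ≈ 0.561 V, R_th ≈ 4.63 Ω

Open-circuit (no load on X): V_th = V_CC · R2/(R1 + R2) = 5.88 × 5.12/(48.50 + 5.12) = 0.5615 V.
With V_CC suppressed (replaced by a short), R_th = R1 ‖ R2 = (48.50 × 5.12)/(48.50 + 5.12) = 4.631 Ω.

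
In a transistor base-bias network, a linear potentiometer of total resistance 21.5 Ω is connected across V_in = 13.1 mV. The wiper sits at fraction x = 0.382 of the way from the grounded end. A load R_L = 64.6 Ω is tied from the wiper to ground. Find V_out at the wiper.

V_out ≈ 4.64 mV

The pot divides into 13.29 Ω above the wiper and 8.213 Ω below.
(x·R_p) ‖ R_L = 7.287 Ω.
V_out = 13.1 × 7.287/(13.29 + 7.287) = 4.640 mV.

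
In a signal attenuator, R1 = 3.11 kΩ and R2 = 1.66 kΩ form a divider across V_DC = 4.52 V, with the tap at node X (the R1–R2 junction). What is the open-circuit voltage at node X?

V_th ≈ 1.57 V

V_th is the unloaded tap voltage: V_DC · R2/(R1+R2) = 4.52 × 0.3480 = 1.573 V.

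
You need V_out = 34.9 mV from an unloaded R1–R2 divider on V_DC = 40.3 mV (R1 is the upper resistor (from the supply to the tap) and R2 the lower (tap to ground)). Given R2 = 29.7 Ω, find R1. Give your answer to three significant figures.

V_out/V_DC = R2/(R1+R2) = 0.8660.
So R1 = R2 · (V_DC/V_out − 1) = 29.7 × (40.3/34.9 − 1) = 29.7 × 0.1547 = 4.595 Ω.

R1 ≈ 4.60 Ω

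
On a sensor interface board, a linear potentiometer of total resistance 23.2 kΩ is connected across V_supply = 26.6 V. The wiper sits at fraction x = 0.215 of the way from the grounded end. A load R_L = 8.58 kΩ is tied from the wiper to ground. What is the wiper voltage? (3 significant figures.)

Lower segment x·R_p = 4.988 kΩ; upper segment (1−x)·R_p = 18.21 kΩ.
R_L loads the lower segment: effective lower R = 3.154 kΩ.
Then V_out = V_supply · 3.154/(18.21 + 3.154) = 3.927 V.

V_out ≈ 3.93 V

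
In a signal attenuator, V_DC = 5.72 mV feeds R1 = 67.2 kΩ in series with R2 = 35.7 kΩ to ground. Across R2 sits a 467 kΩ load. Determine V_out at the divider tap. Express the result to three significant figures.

V_out ≈ 1.89 mV

First combine the lower leg with the load: R2 ‖ R_L = 33.16 kΩ.
Then V_out = V_DC · R2'/(R1 + R2') = 5.72 × 33.16/100.4 = 1.890 mV.
(Unloaded it would be 1.98 mV; the load pulls it down.)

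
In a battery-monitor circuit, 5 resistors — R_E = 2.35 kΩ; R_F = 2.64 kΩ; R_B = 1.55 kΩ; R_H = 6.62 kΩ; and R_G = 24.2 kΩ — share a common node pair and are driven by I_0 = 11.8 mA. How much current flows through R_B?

Total conductance ΣG = 1/2.35 + 1/2.64 + 1/1.55 + 1/6.62 + 1/24.2 = 1.642 (units of 1/kΩ).
Current divider: I(R_B) = I_0 · G_k/ΣG = 11.8 × (0.6452/1.642) = 11.8 × 0.3929 = 4.637 mA.

I ≈ 4.64 mA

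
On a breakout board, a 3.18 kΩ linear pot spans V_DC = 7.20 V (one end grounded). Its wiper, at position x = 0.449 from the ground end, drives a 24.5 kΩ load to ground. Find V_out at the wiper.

V_out ≈ 3.13 V

The pot divides into 1.752 kΩ above the wiper and 1.428 kΩ below.
R_L loads the lower segment: effective lower R = 1.349 kΩ.
V_out = 7.20 × 1.349/(1.752 + 1.349) = 3.132 V.
(Unloaded: V_out = x·V_DC = 3.23 V.)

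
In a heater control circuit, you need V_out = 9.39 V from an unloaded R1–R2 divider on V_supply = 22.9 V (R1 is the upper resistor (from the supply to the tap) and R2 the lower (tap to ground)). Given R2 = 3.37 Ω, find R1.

The divider ratio is R2/(R1+R2) = 9.39/22.9 = 0.4100.
So R1 = R2 · (V_supply/V_out − 1) = 3.37 × (22.9/9.39 − 1) = 3.37 × 1.439 = 4.849 Ω.

R1 ≈ 4.85 Ω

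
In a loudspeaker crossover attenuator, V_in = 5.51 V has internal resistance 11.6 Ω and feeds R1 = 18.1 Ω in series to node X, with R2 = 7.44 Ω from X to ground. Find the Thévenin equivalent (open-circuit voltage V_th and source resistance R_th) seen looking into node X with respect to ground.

R1' = 11.6 + 18.1 = 29.70 Ω (source resistance + R1).
Open-circuit (no load on X): V_th = V_in · R2/(R1' + R2) = 5.51 × 7.44/(29.70 + 7.44) = 1.104 V.
With V_in suppressed (replaced by a short), R_th = R1' ‖ R2 = (29.70 × 7.44)/(29.70 + 7.44) = 5.950 Ω.

V_th ≈ 1.10 V, R_th ≈ 5.95 Ω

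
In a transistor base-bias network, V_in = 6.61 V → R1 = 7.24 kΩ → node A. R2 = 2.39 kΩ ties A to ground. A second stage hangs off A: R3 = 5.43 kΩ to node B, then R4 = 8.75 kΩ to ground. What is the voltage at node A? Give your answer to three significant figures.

V_A ≈ 1.46 V

The second stage (R3 + R4 = 14.18 kΩ) loads node A in parallel with R2.
Effective lower resistance at A: R2 ‖ 14.18 = 2.045 kΩ.
So V_A = 6.61 × 0.2203 = 1.456 V.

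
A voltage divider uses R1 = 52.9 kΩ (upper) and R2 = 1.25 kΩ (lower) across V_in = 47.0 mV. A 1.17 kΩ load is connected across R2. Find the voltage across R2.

V_out ≈ 0.531 mV

R2 ‖ R_L = (1.25 × 1.17)/(1.25 + 1.17) = 0.6043 kΩ.
Now apply the divider: V_out = 47.0 × 0.01130 = 0.5309 mV.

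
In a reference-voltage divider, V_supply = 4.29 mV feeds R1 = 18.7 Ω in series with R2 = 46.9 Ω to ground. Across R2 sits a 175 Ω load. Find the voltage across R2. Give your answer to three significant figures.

The load sits in parallel with R2, giving an effective lower resistance R2' = R2·R_L/(R2+R_L) = 36.99 Ω.
Then V_out = V_supply · R2'/(R1 + R2') = 4.29 × 36.99/55.69 = 2.849 mV.
(Unloaded it would be 3.07 mV; the load pulls it down.)

V_out ≈ 2.85 mV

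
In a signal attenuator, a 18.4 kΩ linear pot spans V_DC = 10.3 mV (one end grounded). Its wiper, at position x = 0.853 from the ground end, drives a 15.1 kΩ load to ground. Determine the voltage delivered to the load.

V_out ≈ 7.62 mV

Lower segment x·R_p = 15.70 kΩ; upper segment (1−x)·R_p = 2.705 kΩ.
R_L loads the lower segment: effective lower R = 7.696 kΩ.
Loaded-divider output: V_out = 10.3 × 0.7399 = 7.621 mV.
(Unloaded: V_out = x·V_DC = 8.79 mV.)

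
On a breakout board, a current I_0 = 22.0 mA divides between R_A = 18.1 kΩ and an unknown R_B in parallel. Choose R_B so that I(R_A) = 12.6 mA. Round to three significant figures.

R_B ≈ 24.3 kΩ

The fraction through R_A equals R_B/(R_A+R_B).
12.6/22.0 = R_B/(R_A + R_B) → R_B = R_A · (0.5727)/(1 − 0.5727) = 18.1 × 1.340 = 24.26 kΩ.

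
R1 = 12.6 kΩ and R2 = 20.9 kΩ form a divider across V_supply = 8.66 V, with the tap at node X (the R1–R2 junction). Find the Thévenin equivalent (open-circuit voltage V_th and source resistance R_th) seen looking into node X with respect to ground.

Open-circuit (no load on X): V_th = V_supply · R2/(R1 + R2) = 8.66 × 20.9/(12.60 + 20.9) = 5.403 V.
With V_supply suppressed (replaced by a short), R_th = R1 ‖ R2 = (12.60 × 20.9)/(12.60 + 20.9) = 7.861 kΩ.

V_th ≈ 5.40 V, R_th ≈ 7.86 kΩ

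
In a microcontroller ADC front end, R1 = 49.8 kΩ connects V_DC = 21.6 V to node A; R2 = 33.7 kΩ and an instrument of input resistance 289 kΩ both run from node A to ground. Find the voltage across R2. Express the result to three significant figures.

V_out ≈ 8.15 V

R2 ‖ R_L = (33.7 × 289)/(33.7 + 289) = 30.18 kΩ.
Then V_out = V_DC · R2'/(R1 + R2') = 21.6 × 30.18/79.98 = 8.151 V.
(Unloaded it would be 8.72 V; the load pulls it down.)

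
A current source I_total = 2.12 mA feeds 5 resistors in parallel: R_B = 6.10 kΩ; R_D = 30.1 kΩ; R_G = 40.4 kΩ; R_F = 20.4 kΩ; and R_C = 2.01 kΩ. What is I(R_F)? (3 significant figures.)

I ≈ 0.135 mA

Total conductance ΣG = 1/6.10 + 1/30.1 + 1/40.4 + 1/20.4 + 1/2.01 = 0.7684 (units of 1/kΩ).
Current divider: I(R_F) = I_total · G_k/ΣG = 2.12 × (0.04902/0.7684) = 2.12 × 0.06379 = 0.1352 mA.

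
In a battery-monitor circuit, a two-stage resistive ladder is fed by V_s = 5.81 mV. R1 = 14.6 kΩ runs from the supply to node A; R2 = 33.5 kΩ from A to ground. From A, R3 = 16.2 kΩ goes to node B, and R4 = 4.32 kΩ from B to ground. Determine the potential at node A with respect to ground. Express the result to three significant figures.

V_A ≈ 2.71 mV

Looking into the second stage from A: R3 + R4 = 20.52 kΩ appears in parallel with R2.
R2 ‖ (R3+R4) = 12.73 kΩ.
So V_A = 5.81 × 0.4657 = 2.706 mV.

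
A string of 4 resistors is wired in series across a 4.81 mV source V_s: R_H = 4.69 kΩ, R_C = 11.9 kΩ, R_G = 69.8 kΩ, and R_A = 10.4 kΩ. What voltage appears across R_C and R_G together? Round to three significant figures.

V ≈ 4.06 mV

ΣR = 4.69 + 11.9 + 69.8 + 10.4 = 96.79 kΩ.
R_{R_C..R_G} = 11.9 + 69.8 = 81.70 kΩ.
Voltage divider: V = V_s · (81.70 / 96.79) = 4.81 × 0.8441 = 4.060 mV.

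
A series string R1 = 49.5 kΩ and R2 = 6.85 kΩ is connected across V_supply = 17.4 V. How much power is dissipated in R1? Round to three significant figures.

P ≈ 4.72 mW

Series current I = V_supply/ΣR = 17.4/56.35 = 0.3088 mA.
P = I²R = 0.09535 × 49.5 = 4.720 mW.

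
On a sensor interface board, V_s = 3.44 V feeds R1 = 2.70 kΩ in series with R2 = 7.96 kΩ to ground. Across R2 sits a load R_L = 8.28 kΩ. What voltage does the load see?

V_out ≈ 2.07 V

R2 ‖ R_L = (7.96 × 8.28)/(7.96 + 8.28) = 4.058 kΩ.
Now apply the divider: V_out = 3.44 × 0.6005 = 2.066 V.
(Unloaded it would be 2.57 V; the load pulls it down.)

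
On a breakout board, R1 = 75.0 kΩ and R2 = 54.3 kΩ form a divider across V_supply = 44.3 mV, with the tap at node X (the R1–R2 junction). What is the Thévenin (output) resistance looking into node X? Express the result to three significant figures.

With V_supply suppressed (replaced by a short), R_th = R1 ‖ R2 = (75.00 × 54.3)/(75.00 + 54.3) = 31.50 kΩ.

R_th ≈ 31.5 kΩ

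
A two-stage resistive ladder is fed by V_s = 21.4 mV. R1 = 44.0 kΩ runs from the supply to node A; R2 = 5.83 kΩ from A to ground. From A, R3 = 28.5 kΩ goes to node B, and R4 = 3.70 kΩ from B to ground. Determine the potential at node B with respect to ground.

The second stage (R3 + R4 = 32.20 kΩ) loads node A in parallel with R2.
R2 ‖ (R3+R4) = 4.936 kΩ.
First divider: V_A = V_s · 4.936/(44.0 + 4.936) = 2.159 mV.
Then the unloaded second divider: V_B = V_A × R4/(R3+R4) = 2.159 × 0.1149 = 0.2480 mV.

V_B ≈ 0.248 mV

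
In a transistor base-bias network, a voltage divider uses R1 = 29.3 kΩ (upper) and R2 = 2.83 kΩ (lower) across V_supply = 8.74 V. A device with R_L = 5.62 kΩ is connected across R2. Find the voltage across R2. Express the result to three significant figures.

R2 ‖ R_L = (2.83 × 5.62)/(2.83 + 5.62) = 1.882 kΩ.
Then V_out = V_supply · R2'/(R1 + R2') = 8.74 × 1.882/31.18 = 0.5276 V.

V_out ≈ 0.528 V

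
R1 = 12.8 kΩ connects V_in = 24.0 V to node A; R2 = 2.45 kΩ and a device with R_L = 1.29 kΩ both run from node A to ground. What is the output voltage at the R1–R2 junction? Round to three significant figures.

R2 ‖ R_L = (2.45 × 1.29)/(2.45 + 1.29) = 0.8451 kΩ.
Now apply the divider: V_out = 24.0 × 0.06193 = 1.486 V.

V_out ≈ 1.49 V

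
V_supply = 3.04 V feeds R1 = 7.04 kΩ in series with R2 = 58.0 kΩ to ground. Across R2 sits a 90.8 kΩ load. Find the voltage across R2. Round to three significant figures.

R2 ‖ R_L = (58.0 × 90.8)/(58.0 + 90.8) = 35.39 kΩ.
Now apply the divider: V_out = 3.04 × 0.8341 = 2.536 V.

V_out ≈ 2.54 V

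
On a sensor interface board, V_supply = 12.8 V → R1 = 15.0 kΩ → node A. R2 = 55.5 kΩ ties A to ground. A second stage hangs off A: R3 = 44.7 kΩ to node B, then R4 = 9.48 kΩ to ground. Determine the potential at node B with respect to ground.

The second stage (R3 + R4 = 54.18 kΩ) loads node A in parallel with R2.
Effective lower resistance at A: R2 ‖ 54.18 = 27.42 kΩ.
First divider: V_A = V_supply · 27.42/(15.0 + 27.42) = 8.273 V.
Then the unloaded second divider: V_B = V_A × R4/(R3+R4) = 8.273 × 0.1750 = 1.448 V.

V_B ≈ 1.45 V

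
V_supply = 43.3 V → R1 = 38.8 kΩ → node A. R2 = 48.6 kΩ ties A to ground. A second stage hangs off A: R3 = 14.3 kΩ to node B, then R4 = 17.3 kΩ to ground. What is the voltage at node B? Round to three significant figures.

V_B ≈ 7.83 V

Looking into the second stage from A: R3 + R4 = 31.60 kΩ appears in parallel with R2.
R2 ‖ (R3+R4) = 19.15 kΩ.
First divider: V_A = V_supply · 19.15/(38.8 + 19.15) = 14.31 V.
V_B = V_A × 0.5475 = 7.833 V.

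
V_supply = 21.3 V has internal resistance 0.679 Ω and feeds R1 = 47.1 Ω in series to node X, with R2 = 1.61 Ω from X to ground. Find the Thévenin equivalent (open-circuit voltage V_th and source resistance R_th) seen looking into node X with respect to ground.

V_th ≈ 0.694 V, R_th ≈ 1.56 Ω

R1' = 0.679 + 47.1 = 47.78 Ω (source resistance + R1).
V_th is the unloaded tap voltage: V_supply · R2/(R1'+R2) = 21.3 × 0.03260 = 0.6943 V.
Zeroing V_supply shorts the top of R1' to ground, so R_th = R1' ‖ R2 = 1.558 Ω.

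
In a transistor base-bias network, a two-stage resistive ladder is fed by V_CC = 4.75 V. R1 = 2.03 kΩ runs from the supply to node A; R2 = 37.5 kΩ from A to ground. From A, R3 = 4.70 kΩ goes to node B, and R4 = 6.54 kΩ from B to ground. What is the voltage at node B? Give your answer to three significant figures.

V_B ≈ 2.24 V

The second stage (R3 + R4 = 11.24 kΩ) loads node A in parallel with R2.
Effective lower resistance at A: R2 ‖ 11.24 = 8.648 kΩ.
First divider: V_A = V_CC · 8.648/(2.03 + 8.648) = 3.847 V.
Stage 2 is unloaded, so V_B = V_A · R4/(R3+R4) = 3.847 × 6.54/11.24 = 2.238 V.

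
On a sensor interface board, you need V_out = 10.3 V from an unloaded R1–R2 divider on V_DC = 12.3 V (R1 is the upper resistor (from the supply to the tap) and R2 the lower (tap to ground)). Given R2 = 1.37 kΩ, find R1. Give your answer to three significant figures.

The divider ratio is R2/(R1+R2) = 10.3/12.3 = 0.8374.
Rearranging, R1 = R2·(1−k)/k = 1.37 × 0.1942 = 0.2660 kΩ.

R1 ≈ 0.266 kΩ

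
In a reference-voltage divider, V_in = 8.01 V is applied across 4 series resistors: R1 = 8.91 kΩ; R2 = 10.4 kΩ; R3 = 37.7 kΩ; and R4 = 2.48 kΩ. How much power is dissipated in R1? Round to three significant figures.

P ≈ 0.162 mW

ΣR = 59.49 kΩ → I = 8.01/59.49 = 0.1346 mA.
V(R1) = I·R = 1.200 V; P = V·I = 1.200 × 0.1346 = 0.1615 mW.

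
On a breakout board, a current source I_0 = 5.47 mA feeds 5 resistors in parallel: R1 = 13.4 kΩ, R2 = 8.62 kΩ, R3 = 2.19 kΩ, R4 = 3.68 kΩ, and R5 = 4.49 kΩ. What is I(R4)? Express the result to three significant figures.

I ≈ 1.30 mA

Conductances: ΣG = 1/13.4 + 1/8.62 + 1/2.19 + 1/3.68 + 1/4.49 = 1.142 (1/kΩ).
By the current-divider rule, I = I_0 · G_k/ΣG = 5.47 × 0.2380 = 1.302 mA.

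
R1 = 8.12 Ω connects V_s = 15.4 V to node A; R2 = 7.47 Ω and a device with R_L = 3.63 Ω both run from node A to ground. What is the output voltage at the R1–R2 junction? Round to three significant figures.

V_out ≈ 3.56 V

The load sits in parallel with R2, giving an effective lower resistance R2' = R2·R_L/(R2+R_L) = 2.443 Ω.
Now apply the divider: V_out = 15.4 × 0.2313 = 3.562 V.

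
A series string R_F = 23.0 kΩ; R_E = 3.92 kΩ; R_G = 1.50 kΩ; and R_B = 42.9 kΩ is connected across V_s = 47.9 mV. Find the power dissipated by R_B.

P ≈ 19.4 nW

Series current I = V_s/ΣR = 47.9/71.32 = 0.6716 µA.
V(R_B) = I·R = 28.81 mV; P = V·I = 28.81 × 0.6716 = 19.35 nW.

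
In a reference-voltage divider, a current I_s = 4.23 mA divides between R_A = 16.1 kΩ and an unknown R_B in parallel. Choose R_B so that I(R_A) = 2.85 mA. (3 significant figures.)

R_B ≈ 33.2 kΩ

Two-branch current divider: I_A = I_s · R_B/(R_A + R_B).
2.85/4.23 = R_B/(R_A + R_B) → R_B = R_A · (0.6738)/(1 − 0.6738) = 16.1 × 2.065 = 33.25 kΩ.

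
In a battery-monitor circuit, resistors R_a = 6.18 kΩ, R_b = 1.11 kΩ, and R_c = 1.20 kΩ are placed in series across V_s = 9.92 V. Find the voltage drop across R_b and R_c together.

V ≈ 2.70 V

Total series resistance ΣR = 6.18 + 1.11 + 1.20 = 8.490 kΩ.
R_{R_b..R_c} = 1.11 + 1.20 = 2.310 kΩ.
By the voltage-divider rule, V = 9.92 × 2.310/8.490 = 2.699 V.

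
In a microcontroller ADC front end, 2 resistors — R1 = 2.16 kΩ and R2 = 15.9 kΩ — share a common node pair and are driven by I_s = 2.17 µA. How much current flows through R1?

I ≈ 1.91 µA

With just two branches, the current splits inversely with resistance.
I(R1) = 2.17 × 15.9/(2.16 + 15.9) = 2.17 × 0.8804 = 1.910 µA.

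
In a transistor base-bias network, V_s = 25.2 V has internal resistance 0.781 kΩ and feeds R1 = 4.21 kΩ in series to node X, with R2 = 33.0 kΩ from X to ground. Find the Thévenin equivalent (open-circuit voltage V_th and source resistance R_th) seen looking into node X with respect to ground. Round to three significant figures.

R1' = 0.781 + 4.21 = 4.991 kΩ (source resistance + R1).
V_th is the unloaded tap voltage: V_s · R2/(R1'+R2) = 25.2 × 0.8686 = 21.89 V.
Zeroing V_s shorts the top of R1' to ground, so R_th = R1' ‖ R2 = 4.335 kΩ.

V_th ≈ 21.9 V, R_th ≈ 4.34 kΩ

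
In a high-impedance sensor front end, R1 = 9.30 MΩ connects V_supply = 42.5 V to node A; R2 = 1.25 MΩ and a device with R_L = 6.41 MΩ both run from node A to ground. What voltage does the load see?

The load sits in parallel with R2, giving an effective lower resistance R2' = R2·R_L/(R2+R_L) = 1.046 MΩ.
Voltage divider with the loaded lower leg: V_out = 42.5 × 1.046/(9.30 + 1.046) = 42.5 × 0.1011 = 4.297 V.
(Unloaded it would be 5.04 V; the load pulls it down.)

V_out ≈ 4.30 V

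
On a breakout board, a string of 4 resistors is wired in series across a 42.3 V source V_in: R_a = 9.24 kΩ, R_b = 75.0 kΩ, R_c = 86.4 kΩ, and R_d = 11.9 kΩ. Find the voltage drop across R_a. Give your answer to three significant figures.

V ≈ 2.14 V

Series total: ΣR = 9.24 + 75.0 + 86.4 + 11.9 = 182.5 kΩ.
Voltage divider: V = V_in · (9.240 / 182.5) = 42.3 × 0.05062 = 2.141 V.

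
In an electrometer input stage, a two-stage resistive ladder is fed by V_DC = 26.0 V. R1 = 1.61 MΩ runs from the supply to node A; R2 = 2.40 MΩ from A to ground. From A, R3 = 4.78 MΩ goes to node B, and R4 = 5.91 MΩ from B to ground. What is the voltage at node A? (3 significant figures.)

V_A ≈ 14.3 V

The second stage (R3 + R4 = 10.69 MΩ) loads node A in parallel with R2.
Effective lower resistance at A: R2 ‖ 10.69 = 1.960 MΩ.
V_A = 26.0 × 1.960/(1.61 + 1.960) = 14.27 V.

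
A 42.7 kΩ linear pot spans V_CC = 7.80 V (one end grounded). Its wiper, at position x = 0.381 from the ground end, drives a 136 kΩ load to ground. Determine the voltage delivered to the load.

V_out ≈ 2.77 V

Lower segment x·R_p = 16.27 kΩ; upper segment (1−x)·R_p = 26.43 kΩ.
(x·R_p) ‖ R_L = 14.53 kΩ.
V_out = 7.80 × 14.53/(26.43 + 14.53) = 2.767 V.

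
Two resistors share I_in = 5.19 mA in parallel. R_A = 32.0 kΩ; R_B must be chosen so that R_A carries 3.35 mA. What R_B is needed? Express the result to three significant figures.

In a two-way split, I_A/I_in = R_B/(R_A + R_B).
3.35/5.19 = R_B/(R_A + R_B) → R_B = R_A · (0.6455)/(1 − 0.6455) = 32.0 × 1.821 = 58.26 kΩ.

R_B ≈ 58.3 kΩ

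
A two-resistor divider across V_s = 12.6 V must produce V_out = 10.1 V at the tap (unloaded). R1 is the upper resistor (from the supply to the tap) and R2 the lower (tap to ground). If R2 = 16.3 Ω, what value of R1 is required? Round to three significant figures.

R1 ≈ 4.03 Ω

V_out/V_s = R2/(R1+R2) = 0.8016.
R1 = R2·(1/k − 1) = 16.3 × 0.2475 = 4.035 Ω.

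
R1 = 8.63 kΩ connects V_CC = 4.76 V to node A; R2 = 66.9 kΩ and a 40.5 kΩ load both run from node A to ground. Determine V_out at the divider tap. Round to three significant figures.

R2 ‖ R_L = (66.9 × 40.5)/(66.9 + 40.5) = 25.23 kΩ.
Now apply the divider: V_out = 4.76 × 0.7451 = 3.547 V.

V_out ≈ 3.55 V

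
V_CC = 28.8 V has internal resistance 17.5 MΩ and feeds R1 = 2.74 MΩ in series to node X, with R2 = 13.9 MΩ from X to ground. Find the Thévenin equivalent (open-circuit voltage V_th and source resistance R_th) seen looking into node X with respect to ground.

R1' = 17.5 + 2.74 = 20.24 MΩ (source resistance + R1).
V_th is the unloaded tap voltage: V_CC · R2/(R1'+R2) = 28.8 × 0.4071 = 11.73 V.
Looking into X with the source shorted: R_th = R1'·R2/(R1'+R2) = 20.24 × 13.9/34.14 = 8.241 MΩ.

V_th ≈ 11.7 V, R_th ≈ 8.24 MΩ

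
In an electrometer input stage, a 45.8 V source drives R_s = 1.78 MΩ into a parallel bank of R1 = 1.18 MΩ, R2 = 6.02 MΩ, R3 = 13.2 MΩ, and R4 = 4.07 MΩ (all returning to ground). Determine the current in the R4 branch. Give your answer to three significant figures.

I ≈ 3.33 µA

Equivalent of the parallel group: R_p = 0.7490 MΩ.
V_A = 45.8 × 0.7490/2.529 = 13.56 V.
Branch current I = V_A/R4 = 13.56/4.07 = 3.333 µA.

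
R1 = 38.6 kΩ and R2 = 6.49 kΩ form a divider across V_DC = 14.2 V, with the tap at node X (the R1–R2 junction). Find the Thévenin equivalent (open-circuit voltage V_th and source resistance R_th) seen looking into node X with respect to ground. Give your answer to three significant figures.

V_th ≈ 2.04 V, R_th ≈ 5.56 kΩ

V_th is the unloaded tap voltage: V_DC · R2/(R1+R2) = 14.2 × 0.1439 = 2.044 V.
Looking into X with the source shorted: R_th = R1·R2/(R1+R2) = 38.60 × 6.49/45.09 = 5.556 kΩ.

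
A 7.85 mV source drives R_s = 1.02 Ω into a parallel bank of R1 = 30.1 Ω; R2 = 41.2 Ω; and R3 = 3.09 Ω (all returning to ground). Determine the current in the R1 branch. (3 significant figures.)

Parallel bank: R_p = 1/(1/30.1 + 1/41.2 + 1/3.09) = 2.624 Ω.
V_A = 7.85 × 2.624/3.644 = 5.653 mV.
Branch current I = V_A/R1 = 5.653/30.1 = 0.1878 mA.
(Check via current divider: I_total = 2.154 mA; share G_k/ΣG = 0.08717 → same result.)

I ≈ 0.188 mA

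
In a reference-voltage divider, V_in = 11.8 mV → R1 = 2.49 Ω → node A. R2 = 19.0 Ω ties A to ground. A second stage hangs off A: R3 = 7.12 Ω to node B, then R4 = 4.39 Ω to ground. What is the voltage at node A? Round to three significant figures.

The second stage (R3 + R4 = 11.51 Ω) loads node A in parallel with R2.
Effective lower resistance at A: R2 ‖ 11.51 = 7.168 Ω.
So V_A = 11.8 × 0.7422 = 8.758 mV.

V_A ≈ 8.76 mV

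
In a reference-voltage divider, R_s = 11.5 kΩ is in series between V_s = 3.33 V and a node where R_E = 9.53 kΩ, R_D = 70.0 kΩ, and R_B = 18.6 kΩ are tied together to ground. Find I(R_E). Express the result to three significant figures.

Combine the parallel branches: R_p = (1/9.53 + 1/70.0 + 1/18.6)⁻¹ = 5.781 kΩ.
Node voltage V_A = V_s · R_p/(R_s + R_p) = 3.33 × 0.3345 = 1.114 V.
I(R_E) = V_A / R_E = 1.114/9.53 = 0.1169 mA.

I ≈ 0.117 mA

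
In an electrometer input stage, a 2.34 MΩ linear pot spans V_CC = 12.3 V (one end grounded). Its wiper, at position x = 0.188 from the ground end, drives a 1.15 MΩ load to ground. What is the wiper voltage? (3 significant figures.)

V_out ≈ 1.76 V

Lower segment x·R_p = 0.4399 MΩ; upper segment (1−x)·R_p = 1.900 MΩ.
(x·R_p) ‖ R_L = 0.3182 MΩ.
V_out = 12.3 × 0.3182/(1.900 + 0.3182) = 1.764 V.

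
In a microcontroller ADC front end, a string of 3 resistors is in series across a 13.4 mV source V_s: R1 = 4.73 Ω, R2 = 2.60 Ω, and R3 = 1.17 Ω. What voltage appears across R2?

V ≈ 4.10 mV

Total series resistance ΣR = 4.73 + 2.60 + 1.17 = 8.500 Ω.
V = V_s · R/ΣR = 13.4 × 0.3059 = 4.099 mV.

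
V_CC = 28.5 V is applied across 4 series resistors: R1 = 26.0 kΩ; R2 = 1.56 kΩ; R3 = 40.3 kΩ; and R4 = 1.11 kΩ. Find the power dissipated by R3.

P ≈ 6.88 mW

ΣR = 68.97 kΩ → I = 28.5/68.97 = 0.4132 mA.
P(R3) = I²·R3 = (0.4132)² × 40.3 = 6.881 mW.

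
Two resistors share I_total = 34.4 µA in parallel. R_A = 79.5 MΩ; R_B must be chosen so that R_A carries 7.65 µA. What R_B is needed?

R_B ≈ 22.7 MΩ

Two-branch current divider: I_A = I_total · R_B/(R_A + R_B).
7.65/34.4 = R_B/(R_A + R_B) → R_B = R_A · (0.2224)/(1 − 0.2224) = 79.5 × 0.2860 = 22.74 MΩ.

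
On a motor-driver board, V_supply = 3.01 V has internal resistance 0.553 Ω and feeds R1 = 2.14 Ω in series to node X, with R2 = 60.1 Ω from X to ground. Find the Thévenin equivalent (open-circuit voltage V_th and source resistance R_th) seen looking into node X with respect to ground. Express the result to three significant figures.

R1' = 0.553 + 2.14 = 2.693 Ω (source resistance + R1).
With X open, the divider is unloaded: V_th = 3.01 × 60.1/62.79 = 2.881 V.
Zeroing V_supply shorts the top of R1' to ground, so R_th = R1' ‖ R2 = 2.578 Ω.

V_th ≈ 2.88 V, R_th ≈ 2.58 Ω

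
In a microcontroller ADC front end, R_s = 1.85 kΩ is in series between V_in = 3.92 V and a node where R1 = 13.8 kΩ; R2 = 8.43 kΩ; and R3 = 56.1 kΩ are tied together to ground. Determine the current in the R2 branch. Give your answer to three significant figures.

I ≈ 0.335 mA

Parallel bank: R_p = 1/(1/13.8 + 1/8.43 + 1/56.1) = 4.787 kΩ.
Node voltage V_A = V_in · R_p/(R_s + R_p) = 3.92 × 0.7212 = 2.827 V.
Branch current I = V_A/R2 = 2.827/8.43 = 0.3354 mA.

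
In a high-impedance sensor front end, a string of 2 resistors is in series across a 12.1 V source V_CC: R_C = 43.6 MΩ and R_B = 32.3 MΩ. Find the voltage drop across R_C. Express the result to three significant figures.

Series total: ΣR = 43.6 + 32.3 = 75.90 MΩ.
V = V_CC · R/ΣR = 12.1 × 0.5744 = 6.951 V.

V ≈ 6.95 V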